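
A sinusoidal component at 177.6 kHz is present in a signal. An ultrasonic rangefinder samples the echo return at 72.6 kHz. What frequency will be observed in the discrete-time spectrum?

177.6 kHz mod fs = 32.4 kHz.
32.4 kHz ≤ fs/2 = 36.3 kHz, appears at 32.4 kHz.

32.4 kHz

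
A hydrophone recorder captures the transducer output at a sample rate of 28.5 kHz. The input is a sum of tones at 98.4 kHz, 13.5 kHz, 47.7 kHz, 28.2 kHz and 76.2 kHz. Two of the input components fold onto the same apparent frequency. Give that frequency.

9.3 kHz

fs/2 = 14.25 kHz.
98.4 kHz mod fs = 12.9 kHz.
12.9 kHz ≤ fs/2 = 14.25 kHz, appears at 12.9 kHz.
13.5 kHz ≤ fs/2 = 14.25 kHz, passes unchanged.
47.7 kHz mod fs = 19.2 kHz.
19.2 kHz > fs/2 = 14.25 kHz, folds to fs − 19.2 kHz = 9.3 kHz.
28.2 kHz > fs/2 = 14.25 kHz, folds to fs − 28.2 kHz = 0.3 kHz.
76.2 kHz mod fs = 19.2 kHz.
19.2 kHz > fs/2 = 14.25 kHz, folds to fs − 19.2 kHz = 9.3 kHz.
47.7 kHz and 76.2 kHz both map to 9.3 kHz.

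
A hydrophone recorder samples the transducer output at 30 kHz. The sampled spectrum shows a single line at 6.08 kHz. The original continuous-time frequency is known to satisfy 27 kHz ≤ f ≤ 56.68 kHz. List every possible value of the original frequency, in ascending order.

Frequencies that alias to 6.08 kHz are k·fs ± 6.08 kHz for integer k ≥ 0.
k=0: 6.08 kHz.
k=1: 23.92 kHz, 36.08 kHz.
k=2: 53.92 kHz, 66.08 kHz.
k=3: 83.92 kHz, 96.08 kHz.
Within [27 kHz, 56.68 kHz]: 36.08 kHz, 53.92 kHz.

36.08 kHz, 53.92 kHz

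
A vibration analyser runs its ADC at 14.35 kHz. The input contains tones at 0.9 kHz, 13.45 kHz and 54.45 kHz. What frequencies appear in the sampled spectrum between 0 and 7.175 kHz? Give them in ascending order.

fs/2 = 7.175 kHz.
0.9 kHz ≤ fs/2 = 7.175 kHz, passes unchanged.
13.45 kHz > fs/2 = 7.175 kHz, folds to fs − 13.45 kHz = 0.9 kHz.
54.45 kHz mod fs = 11.4 kHz.
11.4 kHz > fs/2 = 7.175 kHz, folds to fs − 11.4 kHz = 2.95 kHz.
Distinct values: {0.9 kHz, 2.95 kHz}.

0.9 kHz, 2.95 kHz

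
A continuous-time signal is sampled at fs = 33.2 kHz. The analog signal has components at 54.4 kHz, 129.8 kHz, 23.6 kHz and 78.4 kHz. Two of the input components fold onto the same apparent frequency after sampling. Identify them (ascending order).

fs/2 = 16.6 kHz.
54.4 kHz mod fs = 21.2 kHz.
21.2 kHz > fs/2 = 16.6 kHz, folds to fs − 21.2 kHz = 12 kHz.
129.8 kHz mod fs = 30.2 kHz.
30.2 kHz > fs/2 = 16.6 kHz, folds to fs − 30.2 kHz = 3 kHz.
23.6 kHz > fs/2 = 16.6 kHz, folds to fs − 23.6 kHz = 9.6 kHz.
78.4 kHz mod fs = 12 kHz.
12 kHz ≤ fs/2 = 16.6 kHz, appears at 12 kHz.
54.4 kHz and 78.4 kHz both map to 12 kHz.

54.4 kHz, 78.4 kHz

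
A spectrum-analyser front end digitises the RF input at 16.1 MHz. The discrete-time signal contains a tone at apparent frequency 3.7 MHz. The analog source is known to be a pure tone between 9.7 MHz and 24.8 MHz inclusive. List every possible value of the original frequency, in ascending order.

12.4 MHz, 19.8 MHz

Frequencies that alias to 3.7 MHz are k·fs ± 3.7 MHz for integer k ≥ 0.
k=0: 3.7 MHz.
k=1: 12.4 MHz, 19.8 MHz.
k=2: 28.5 MHz, 35.9 MHz.
Within [9.7 MHz, 24.8 MHz]: 12.4 MHz, 19.8 MHz.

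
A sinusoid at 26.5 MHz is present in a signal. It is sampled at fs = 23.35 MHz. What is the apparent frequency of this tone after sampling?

3.15 MHz

26.5 MHz mod fs = 3.15 MHz.
3.15 MHz ≤ fs/2 = 11.675 MHz, appears at 3.15 MHz.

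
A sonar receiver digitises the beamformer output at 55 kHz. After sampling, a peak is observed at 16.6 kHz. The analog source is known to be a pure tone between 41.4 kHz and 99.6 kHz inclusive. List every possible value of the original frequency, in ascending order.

Frequencies that alias to 16.6 kHz are k·fs ± 16.6 kHz for integer k ≥ 0.
k=0: 16.6 kHz.
k=1: 38.4 kHz, 71.6 kHz.
k=2: 93.4 kHz, 126.6 kHz.
k=3: 148.4 kHz, 181.6 kHz.
Within [41.4 kHz, 99.6 kHz]: 71.6 kHz, 93.4 kHz.

71.6 kHz, 93.4 kHz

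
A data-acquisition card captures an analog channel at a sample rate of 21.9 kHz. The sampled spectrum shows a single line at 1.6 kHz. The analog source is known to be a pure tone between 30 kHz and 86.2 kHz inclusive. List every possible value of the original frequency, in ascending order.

Frequencies that alias to 1.6 kHz are k·fs ± 1.6 kHz for integer k ≥ 0.
k=0: 1.6 kHz.
k=1: 20.3 kHz, 23.5 kHz.
k=2: 42.2 kHz, 45.4 kHz.
k=3: 64.1 kHz, 67.3 kHz.
k=4: 86 kHz, 89.2 kHz.
k=5: 107.9 kHz, 111.1 kHz.
Within [30 kHz, 86.2 kHz]: 42.2 kHz, 45.4 kHz, 64.1 kHz, 67.3 kHz, 86 kHz.

42.2 kHz, 45.4 kHz, 64.1 kHz, 67.3 kHz, 86 kHz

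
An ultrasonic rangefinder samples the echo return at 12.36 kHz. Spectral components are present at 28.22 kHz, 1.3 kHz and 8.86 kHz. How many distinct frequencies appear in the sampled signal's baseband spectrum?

2

fs/2 = 6.18 kHz.
28.22 kHz mod fs = 3.5 kHz.
3.5 kHz ≤ fs/2 = 6.18 kHz, appears at 3.5 kHz.
1.3 kHz ≤ fs/2 = 6.18 kHz, passes unchanged.
8.86 kHz > fs/2 = 6.18 kHz, folds to fs − 8.86 kHz = 3.5 kHz.
Distinct values: {1.3 kHz, 3.5 kHz} → 2.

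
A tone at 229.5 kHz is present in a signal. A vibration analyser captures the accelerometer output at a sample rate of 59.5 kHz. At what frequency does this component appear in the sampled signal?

8.5 kHz

229.5 kHz mod fs = 51 kHz.
51 kHz > fs/2 = 29.75 kHz, folds to fs − 51 kHz = 8.5 kHz.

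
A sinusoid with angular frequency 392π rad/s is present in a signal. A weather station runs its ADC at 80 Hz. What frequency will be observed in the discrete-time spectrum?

ω = 392π rad/s → f = ω/(2π) = 196 Hz.
196 Hz mod fs = 36 Hz.
36 Hz ≤ fs/2 = 40 Hz, appears at 36 Hz.

36 Hz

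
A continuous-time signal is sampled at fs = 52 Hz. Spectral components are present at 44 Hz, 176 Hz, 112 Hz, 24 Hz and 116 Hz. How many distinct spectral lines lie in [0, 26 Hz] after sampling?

fs/2 = 26 Hz.
44 Hz > fs/2 = 26 Hz, folds to fs − 44 Hz = 8 Hz.
176 Hz mod fs = 20 Hz.
20 Hz ≤ fs/2 = 26 Hz, appears at 20 Hz.
112 Hz mod fs = 8 Hz.
8 Hz ≤ fs/2 = 26 Hz, appears at 8 Hz.
24 Hz ≤ fs/2 = 26 Hz, passes unchanged.
116 Hz mod fs = 12 Hz.
12 Hz ≤ fs/2 = 26 Hz, appears at 12 Hz.
Distinct values: {8 Hz, 12 Hz, 20 Hz, 24 Hz} → 4.

4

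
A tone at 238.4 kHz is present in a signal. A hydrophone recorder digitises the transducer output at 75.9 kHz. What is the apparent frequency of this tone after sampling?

10.7 kHz

238.4 kHz mod fs = 10.7 kHz.
10.7 kHz ≤ fs/2 = 37.95 kHz, appears at 10.7 kHz.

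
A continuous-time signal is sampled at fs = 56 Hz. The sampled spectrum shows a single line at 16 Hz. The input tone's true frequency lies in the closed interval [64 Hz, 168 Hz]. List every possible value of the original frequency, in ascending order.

72 Hz, 96 Hz, 128 Hz, 152 Hz

Frequencies that alias to 16 Hz are k·fs ± 16 Hz for integer k ≥ 0.
k=0: 16 Hz.
k=1: 40 Hz, 72 Hz.
k=2: 96 Hz, 128 Hz.
k=3: 152 Hz, 184 Hz.
k=4: 208 Hz, 240 Hz.
Within [64 Hz, 168 Hz]: 72 Hz, 96 Hz, 128 Hz, 152 Hz.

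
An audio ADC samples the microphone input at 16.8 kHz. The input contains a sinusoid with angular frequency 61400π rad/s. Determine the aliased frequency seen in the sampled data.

2.9 kHz

ω = 61400π rad/s → f = ω/(2π) = 30700 Hz = 30.7 kHz.
30.7 kHz mod fs = 13.9 kHz.
13.9 kHz > fs/2 = 8.4 kHz, folds to fs − 13.9 kHz = 2.9 kHz.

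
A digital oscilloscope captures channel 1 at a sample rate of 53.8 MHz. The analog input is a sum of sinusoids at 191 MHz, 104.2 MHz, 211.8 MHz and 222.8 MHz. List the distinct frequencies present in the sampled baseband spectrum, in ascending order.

3.4 MHz, 7.6 MHz, 24.2 MHz

fs/2 = 26.9 MHz.
191 MHz mod fs = 29.6 MHz.
29.6 MHz > fs/2 = 26.9 MHz, folds to fs − 29.6 MHz = 24.2 MHz.
104.2 MHz mod fs = 50.4 MHz.
50.4 MHz > fs/2 = 26.9 MHz, folds to fs − 50.4 MHz = 3.4 MHz.
211.8 MHz mod fs = 50.4 MHz.
50.4 MHz > fs/2 = 26.9 MHz, folds to fs − 50.4 MHz = 3.4 MHz.
222.8 MHz mod fs = 7.6 MHz.
7.6 MHz ≤ fs/2 = 26.9 MHz, appears at 7.6 MHz.
Distinct values: {3.4 MHz, 7.6 MHz, 24.2 MHz}.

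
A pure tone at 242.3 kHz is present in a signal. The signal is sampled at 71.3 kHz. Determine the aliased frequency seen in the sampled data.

242.3 kHz mod fs = 28.4 kHz.
28.4 kHz ≤ fs/2 = 35.65 kHz, appears at 28.4 kHz.

28.4 kHz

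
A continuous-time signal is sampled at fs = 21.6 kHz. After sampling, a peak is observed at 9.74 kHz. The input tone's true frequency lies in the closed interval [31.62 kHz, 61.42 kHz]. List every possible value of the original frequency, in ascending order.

33.46 kHz, 52.94 kHz, 55.06 kHz

Frequencies that alias to 9.74 kHz are k·fs ± 9.74 kHz for integer k ≥ 0.
k=0: 9.74 kHz.
k=1: 11.86 kHz, 31.34 kHz.
k=2: 33.46 kHz, 52.94 kHz.
k=3: 55.06 kHz, 74.54 kHz.
k=4: 76.66 kHz, 96.14 kHz.
Within [31.62 kHz, 61.42 kHz]: 33.46 kHz, 52.94 kHz, 55.06 kHz.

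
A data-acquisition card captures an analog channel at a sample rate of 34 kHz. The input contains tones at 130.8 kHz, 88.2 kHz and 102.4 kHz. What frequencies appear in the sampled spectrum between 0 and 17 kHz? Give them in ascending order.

0.4 kHz, 5.2 kHz, 13.8 kHz

fs/2 = 17 kHz.
130.8 kHz mod fs = 28.8 kHz.
28.8 kHz > fs/2 = 17 kHz, folds to fs − 28.8 kHz = 5.2 kHz.
88.2 kHz mod fs = 20.2 kHz.
20.2 kHz > fs/2 = 17 kHz, folds to fs − 20.2 kHz = 13.8 kHz.
102.4 kHz mod fs = 0.4 kHz.
0.4 kHz ≤ fs/2 = 17 kHz, appears at 0.4 kHz.
Distinct values: {0.4 kHz, 5.2 kHz, 13.8 kHz}.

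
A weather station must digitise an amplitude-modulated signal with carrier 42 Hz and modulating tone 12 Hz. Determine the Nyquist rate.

AM sidebands sit at fc ± fm = 30 Hz and 54 Hz.
Highest-frequency component: 54 Hz.
Nyquist rate = 2 × 54 Hz = 108 Hz.

108 Hz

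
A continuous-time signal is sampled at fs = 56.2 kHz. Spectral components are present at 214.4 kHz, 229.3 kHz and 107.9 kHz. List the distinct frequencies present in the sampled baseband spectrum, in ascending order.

fs/2 = 28.1 kHz.
214.4 kHz mod fs = 45.8 kHz.
45.8 kHz > fs/2 = 28.1 kHz, folds to fs − 45.8 kHz = 10.4 kHz.
229.3 kHz mod fs = 4.5 kHz.
4.5 kHz ≤ fs/2 = 28.1 kHz, appears at 4.5 kHz.
107.9 kHz mod fs = 51.7 kHz.
51.7 kHz > fs/2 = 28.1 kHz, folds to fs − 51.7 kHz = 4.5 kHz.
Distinct values: {4.5 kHz, 10.4 kHz}.

4.5 kHz, 10.4 kHz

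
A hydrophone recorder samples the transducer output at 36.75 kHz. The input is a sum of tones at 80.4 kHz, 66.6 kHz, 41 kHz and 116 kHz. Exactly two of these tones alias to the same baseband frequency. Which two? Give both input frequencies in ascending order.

fs/2 = 18.375 kHz.
80.4 kHz mod fs = 6.9 kHz.
6.9 kHz ≤ fs/2 = 18.375 kHz, appears at 6.9 kHz.
66.6 kHz mod fs = 29.85 kHz.
29.85 kHz > fs/2 = 18.375 kHz, folds to fs − 29.85 kHz = 6.9 kHz.
41 kHz mod fs = 4.25 kHz.
4.25 kHz ≤ fs/2 = 18.375 kHz, appears at 4.25 kHz.
116 kHz mod fs = 5.75 kHz.
5.75 kHz ≤ fs/2 = 18.375 kHz, appears at 5.75 kHz.
66.6 kHz and 80.4 kHz both map to 6.9 kHz.

66.6 kHz, 80.4 kHz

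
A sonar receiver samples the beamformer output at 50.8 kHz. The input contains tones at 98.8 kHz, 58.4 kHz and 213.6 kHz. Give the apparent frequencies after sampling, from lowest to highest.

fs/2 = 25.4 kHz.
98.8 kHz mod fs = 48 kHz.
48 kHz > fs/2 = 25.4 kHz, folds to fs − 48 kHz = 2.8 kHz.
58.4 kHz mod fs = 7.6 kHz.
7.6 kHz ≤ fs/2 = 25.4 kHz, appears at 7.6 kHz.
213.6 kHz mod fs = 10.4 kHz.
10.4 kHz ≤ fs/2 = 25.4 kHz, appears at 10.4 kHz.
Distinct values: {2.8 kHz, 7.6 kHz, 10.4 kHz}.

2.8 kHz, 7.6 kHz, 10.4 kHz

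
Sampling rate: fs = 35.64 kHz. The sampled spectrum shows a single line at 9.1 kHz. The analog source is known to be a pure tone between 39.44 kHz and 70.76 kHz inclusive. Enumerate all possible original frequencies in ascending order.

44.74 kHz, 62.18 kHz

Frequencies that alias to 9.1 kHz are k·fs ± 9.1 kHz for integer k ≥ 0.
k=0: 9.1 kHz.
k=1: 26.54 kHz, 44.74 kHz.
k=2: 62.18 kHz, 80.38 kHz.
k=3: 97.82 kHz, 116.02 kHz.
Within [39.44 kHz, 70.76 kHz]: 44.74 kHz, 62.18 kHz.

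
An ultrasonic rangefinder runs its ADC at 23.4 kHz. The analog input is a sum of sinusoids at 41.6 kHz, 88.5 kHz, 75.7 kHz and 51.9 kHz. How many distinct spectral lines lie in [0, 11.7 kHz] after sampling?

fs/2 = 11.7 kHz.
41.6 kHz mod fs = 18.2 kHz.
18.2 kHz > fs/2 = 11.7 kHz, folds to fs − 18.2 kHz = 5.2 kHz.
88.5 kHz mod fs = 18.3 kHz.
18.3 kHz > fs/2 = 11.7 kHz, folds to fs − 18.3 kHz = 5.1 kHz.
75.7 kHz mod fs = 5.5 kHz.
5.5 kHz ≤ fs/2 = 11.7 kHz, appears at 5.5 kHz.
51.9 kHz mod fs = 5.1 kHz.
5.1 kHz ≤ fs/2 = 11.7 kHz, appears at 5.1 kHz.
Distinct values: {5.1 kHz, 5.2 kHz, 5.5 kHz} → 3.

3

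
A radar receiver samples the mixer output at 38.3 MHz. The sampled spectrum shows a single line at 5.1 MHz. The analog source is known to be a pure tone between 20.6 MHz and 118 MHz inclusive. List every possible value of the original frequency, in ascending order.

Frequencies that alias to 5.1 MHz are k·fs ± 5.1 MHz for integer k ≥ 0.
k=0: 5.1 MHz.
k=1: 33.2 MHz, 43.4 MHz.
k=2: 71.5 MHz, 81.7 MHz.
k=3: 109.8 MHz, 120 MHz.
k=4: 148.1 MHz, 158.3 MHz.
Within [20.6 MHz, 118 MHz]: 33.2 MHz, 43.4 MHz, 71.5 MHz, 81.7 MHz, 109.8 MHz.

33.2 MHz, 43.4 MHz, 71.5 MHz, 81.7 MHz, 109.8 MHz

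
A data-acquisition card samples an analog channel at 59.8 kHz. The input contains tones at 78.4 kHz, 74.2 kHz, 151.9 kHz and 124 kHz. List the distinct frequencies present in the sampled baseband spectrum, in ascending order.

fs/2 = 29.9 kHz.
78.4 kHz mod fs = 18.6 kHz.
18.6 kHz ≤ fs/2 = 29.9 kHz, appears at 18.6 kHz.
74.2 kHz mod fs = 14.4 kHz.
14.4 kHz ≤ fs/2 = 29.9 kHz, appears at 14.4 kHz.
151.9 kHz mod fs = 32.3 kHz.
32.3 kHz > fs/2 = 29.9 kHz, folds to fs − 32.3 kHz = 27.5 kHz.
124 kHz mod fs = 4.4 kHz.
4.4 kHz ≤ fs/2 = 29.9 kHz, appears at 4.4 kHz.
Distinct values: {4.4 kHz, 14.4 kHz, 18.6 kHz, 27.5 kHz}.

4.4 kHz, 14.4 kHz, 18.6 kHz, 27.5 kHz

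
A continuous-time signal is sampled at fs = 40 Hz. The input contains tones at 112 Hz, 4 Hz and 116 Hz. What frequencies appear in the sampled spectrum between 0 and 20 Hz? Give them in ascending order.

4 Hz, 8 Hz

fs/2 = 20 Hz.
112 Hz mod fs = 32 Hz.
32 Hz > fs/2 = 20 Hz, folds to fs − 32 Hz = 8 Hz.
4 Hz ≤ fs/2 = 20 Hz, passes unchanged.
116 Hz mod fs = 36 Hz.
36 Hz > fs/2 = 20 Hz, folds to fs − 36 Hz = 4 Hz.
Distinct values: {4 Hz, 8 Hz}.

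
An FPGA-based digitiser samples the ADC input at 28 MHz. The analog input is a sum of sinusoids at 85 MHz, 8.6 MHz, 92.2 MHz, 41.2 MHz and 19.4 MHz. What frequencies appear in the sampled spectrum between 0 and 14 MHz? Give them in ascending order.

1 MHz, 8.2 MHz, 8.6 MHz, 13.2 MHz

fs/2 = 14 MHz.
85 MHz mod fs = 1 MHz.
1 MHz ≤ fs/2 = 14 MHz, appears at 1 MHz.
8.6 MHz ≤ fs/2 = 14 MHz, passes unchanged.
92.2 MHz mod fs = 8.2 MHz.
8.2 MHz ≤ fs/2 = 14 MHz, appears at 8.2 MHz.
41.2 MHz mod fs = 13.2 MHz.
13.2 MHz ≤ fs/2 = 14 MHz, appears at 13.2 MHz.
19.4 MHz > fs/2 = 14 MHz, folds to fs − 19.4 MHz = 8.6 MHz.
Distinct values: {1 MHz, 8.2 MHz, 8.6 MHz, 13.2 MHz}.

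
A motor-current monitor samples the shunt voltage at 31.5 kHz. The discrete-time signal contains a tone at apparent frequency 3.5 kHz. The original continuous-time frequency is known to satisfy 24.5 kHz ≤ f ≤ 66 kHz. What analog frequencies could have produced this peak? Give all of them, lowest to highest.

Frequencies that alias to 3.5 kHz are k·fs ± 3.5 kHz for integer k ≥ 0.
k=0: 3.5 kHz.
k=1: 28 kHz, 35 kHz.
k=2: 59.5 kHz, 66.5 kHz.
k=3: 91 kHz, 98 kHz.
Within [24.5 kHz, 66 kHz]: 28 kHz, 35 kHz, 59.5 kHz.

28 kHz, 35 kHz, 59.5 kHz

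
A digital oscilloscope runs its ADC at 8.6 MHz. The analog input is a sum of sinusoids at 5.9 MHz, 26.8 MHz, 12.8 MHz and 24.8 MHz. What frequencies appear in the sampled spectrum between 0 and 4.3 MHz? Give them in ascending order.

1 MHz, 2.7 MHz, 4.2 MHz

fs/2 = 4.3 MHz.
5.9 MHz > fs/2 = 4.3 MHz, folds to fs − 5.9 MHz = 2.7 MHz.
26.8 MHz mod fs = 1 MHz.
1 MHz ≤ fs/2 = 4.3 MHz, appears at 1 MHz.
12.8 MHz mod fs = 4.2 MHz.
4.2 MHz ≤ fs/2 = 4.3 MHz, appears at 4.2 MHz.
24.8 MHz mod fs = 7.6 MHz.
7.6 MHz > fs/2 = 4.3 MHz, folds to fs − 7.6 MHz = 1 MHz.
Distinct values: {1 MHz, 2.7 MHz, 4.2 MHz}.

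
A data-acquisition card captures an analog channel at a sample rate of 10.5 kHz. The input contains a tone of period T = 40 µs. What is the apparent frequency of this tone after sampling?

4 kHz

T = 40 µs → f = 1/T = 25 kHz.
25 kHz mod fs = 4 kHz.
4 kHz ≤ fs/2 = 5.25 kHz, appears at 4 kHz.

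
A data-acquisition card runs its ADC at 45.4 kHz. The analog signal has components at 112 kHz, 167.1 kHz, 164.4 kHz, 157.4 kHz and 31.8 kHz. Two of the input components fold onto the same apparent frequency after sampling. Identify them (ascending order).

112 kHz, 157.4 kHz

fs/2 = 22.7 kHz.
112 kHz mod fs = 21.2 kHz.
21.2 kHz ≤ fs/2 = 22.7 kHz, appears at 21.2 kHz.
167.1 kHz mod fs = 30.9 kHz.
30.9 kHz > fs/2 = 22.7 kHz, folds to fs − 30.9 kHz = 14.5 kHz.
164.4 kHz mod fs = 28.2 kHz.
28.2 kHz > fs/2 = 22.7 kHz, folds to fs − 28.2 kHz = 17.2 kHz.
157.4 kHz mod fs = 21.2 kHz.
21.2 kHz ≤ fs/2 = 22.7 kHz, appears at 21.2 kHz.
31.8 kHz > fs/2 = 22.7 kHz, folds to fs − 31.8 kHz = 13.6 kHz.
112 kHz and 157.4 kHz both map to 21.2 kHz.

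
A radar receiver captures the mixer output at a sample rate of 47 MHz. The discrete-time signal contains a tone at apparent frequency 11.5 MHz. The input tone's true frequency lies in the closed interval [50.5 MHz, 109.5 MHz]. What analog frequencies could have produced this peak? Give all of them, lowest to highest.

58.5 MHz, 82.5 MHz, 105.5 MHz

Frequencies that alias to 11.5 MHz are k·fs ± 11.5 MHz for integer k ≥ 0.
k=0: 11.5 MHz.
k=1: 35.5 MHz, 58.5 MHz.
k=2: 82.5 MHz, 105.5 MHz.
k=3: 129.5 MHz, 152.5 MHz.
Within [50.5 MHz, 109.5 MHz]: 58.5 MHz, 82.5 MHz, 105.5 MHz.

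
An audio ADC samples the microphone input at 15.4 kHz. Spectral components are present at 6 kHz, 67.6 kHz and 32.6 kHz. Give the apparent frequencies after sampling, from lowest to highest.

fs/2 = 7.7 kHz.
6 kHz ≤ fs/2 = 7.7 kHz, passes unchanged.
67.6 kHz mod fs = 6 kHz.
6 kHz ≤ fs/2 = 7.7 kHz, appears at 6 kHz.
32.6 kHz mod fs = 1.8 kHz.
1.8 kHz ≤ fs/2 = 7.7 kHz, appears at 1.8 kHz.
Distinct values: {1.8 kHz, 6 kHz}.

1.8 kHz, 6 kHz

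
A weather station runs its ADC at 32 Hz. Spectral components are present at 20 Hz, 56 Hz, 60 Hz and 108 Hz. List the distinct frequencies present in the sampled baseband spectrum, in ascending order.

fs/2 = 16 Hz.
20 Hz > fs/2 = 16 Hz, folds to fs − 20 Hz = 12 Hz.
56 Hz mod fs = 24 Hz.
24 Hz > fs/2 = 16 Hz, folds to fs − 24 Hz = 8 Hz.
60 Hz mod fs = 28 Hz.
28 Hz > fs/2 = 16 Hz, folds to fs − 28 Hz = 4 Hz.
108 Hz mod fs = 12 Hz.
12 Hz ≤ fs/2 = 16 Hz, appears at 12 Hz.
Distinct values: {4 Hz, 8 Hz, 12 Hz}.

4 Hz, 8 Hz, 12 Hz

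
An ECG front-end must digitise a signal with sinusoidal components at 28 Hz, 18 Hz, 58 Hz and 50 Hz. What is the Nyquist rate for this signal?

Highest-frequency component: 58 Hz.
Nyquist rate = 2 × 58 Hz = 116 Hz.

116 Hz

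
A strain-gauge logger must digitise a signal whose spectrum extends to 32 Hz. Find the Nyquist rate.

64 Hz

Nyquist rate = 2 × 32 Hz = 64 Hz.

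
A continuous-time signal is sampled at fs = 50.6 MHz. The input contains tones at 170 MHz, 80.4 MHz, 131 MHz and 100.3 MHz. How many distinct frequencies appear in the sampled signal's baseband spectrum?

3

fs/2 = 25.3 MHz.
170 MHz mod fs = 18.2 MHz.
18.2 MHz ≤ fs/2 = 25.3 MHz, appears at 18.2 MHz.
80.4 MHz mod fs = 29.8 MHz.
29.8 MHz > fs/2 = 25.3 MHz, folds to fs − 29.8 MHz = 20.8 MHz.
131 MHz mod fs = 29.8 MHz.
29.8 MHz > fs/2 = 25.3 MHz, folds to fs − 29.8 MHz = 20.8 MHz.
100.3 MHz mod fs = 49.7 MHz.
49.7 MHz > fs/2 = 25.3 MHz, folds to fs − 49.7 MHz = 0.9 MHz.
Distinct values: {0.9 MHz, 18.2 MHz, 20.8 MHz} → 3.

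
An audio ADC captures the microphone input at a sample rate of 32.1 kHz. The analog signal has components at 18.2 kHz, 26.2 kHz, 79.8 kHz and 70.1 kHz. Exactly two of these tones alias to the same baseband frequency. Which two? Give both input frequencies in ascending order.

fs/2 = 16.05 kHz.
18.2 kHz > fs/2 = 16.05 kHz, folds to fs − 18.2 kHz = 13.9 kHz.
26.2 kHz > fs/2 = 16.05 kHz, folds to fs − 26.2 kHz = 5.9 kHz.
79.8 kHz mod fs = 15.6 kHz.
15.6 kHz ≤ fs/2 = 16.05 kHz, appears at 15.6 kHz.
70.1 kHz mod fs = 5.9 kHz.
5.9 kHz ≤ fs/2 = 16.05 kHz, appears at 5.9 kHz.
26.2 kHz and 70.1 kHz both map to 5.9 kHz.

26.2 kHz, 70.1 kHz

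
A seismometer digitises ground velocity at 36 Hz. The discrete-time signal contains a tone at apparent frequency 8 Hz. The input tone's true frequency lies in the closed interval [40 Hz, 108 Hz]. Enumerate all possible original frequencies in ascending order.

44 Hz, 64 Hz, 80 Hz, 100 Hz

Frequencies that alias to 8 Hz are k·fs ± 8 Hz for integer k ≥ 0.
k=0: 8 Hz.
k=1: 28 Hz, 44 Hz.
k=2: 64 Hz, 80 Hz.
k=3: 100 Hz, 116 Hz.
k=4: 136 Hz, 152 Hz.
Within [40 Hz, 108 Hz]: 44 Hz, 64 Hz, 80 Hz, 100 Hz.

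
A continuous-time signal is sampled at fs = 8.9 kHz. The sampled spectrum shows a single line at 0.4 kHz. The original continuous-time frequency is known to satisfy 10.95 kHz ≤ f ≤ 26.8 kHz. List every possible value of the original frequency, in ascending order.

Frequencies that alias to 0.4 kHz are k·fs ± 0.4 kHz for integer k ≥ 0.
k=0: 0.4 kHz.
k=1: 8.5 kHz, 9.3 kHz.
k=2: 17.4 kHz, 18.2 kHz.
k=3: 26.3 kHz, 27.1 kHz.
k=4: 35.2 kHz, 36 kHz.
Within [10.95 kHz, 26.8 kHz]: 17.4 kHz, 18.2 kHz, 26.3 kHz.

17.4 kHz, 18.2 kHz, 26.3 kHz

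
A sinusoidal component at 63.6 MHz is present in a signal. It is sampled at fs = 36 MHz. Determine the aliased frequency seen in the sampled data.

8.4 MHz

63.6 MHz mod fs = 27.6 MHz.
27.6 MHz > fs/2 = 18 MHz, folds to fs − 27.6 MHz = 8.4 MHz.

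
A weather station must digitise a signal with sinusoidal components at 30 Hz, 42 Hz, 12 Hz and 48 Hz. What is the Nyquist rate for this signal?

Highest-frequency component: 48 Hz.
Nyquist rate = 2 × 48 Hz = 96 Hz.

96 Hz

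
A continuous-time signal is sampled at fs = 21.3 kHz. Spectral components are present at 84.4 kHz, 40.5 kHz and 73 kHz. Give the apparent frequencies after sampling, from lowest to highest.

fs/2 = 10.65 kHz.
84.4 kHz mod fs = 20.5 kHz.
20.5 kHz > fs/2 = 10.65 kHz, folds to fs − 20.5 kHz = 0.8 kHz.
40.5 kHz mod fs = 19.2 kHz.
19.2 kHz > fs/2 = 10.65 kHz, folds to fs − 19.2 kHz = 2.1 kHz.
73 kHz mod fs = 9.1 kHz.
9.1 kHz ≤ fs/2 = 10.65 kHz, appears at 9.1 kHz.
Distinct values: {0.8 kHz, 2.1 kHz, 9.1 kHz}.

0.8 kHz, 2.1 kHz, 9.1 kHz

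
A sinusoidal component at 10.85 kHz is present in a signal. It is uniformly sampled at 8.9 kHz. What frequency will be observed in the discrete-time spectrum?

10.85 kHz mod fs = 1.95 kHz.
1.95 kHz ≤ fs/2 = 4.45 kHz, appears at 1.95 kHz.

1.95 kHz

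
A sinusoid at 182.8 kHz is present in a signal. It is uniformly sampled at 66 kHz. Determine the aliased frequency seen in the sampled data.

182.8 kHz mod fs = 50.8 kHz.
50.8 kHz > fs/2 = 33 kHz, folds to fs − 50.8 kHz = 15.2 kHz.

15.2 kHz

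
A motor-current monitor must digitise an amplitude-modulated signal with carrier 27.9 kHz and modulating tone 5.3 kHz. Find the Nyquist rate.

66.4 kHz

AM sidebands sit at fc ± fm = 22.6 kHz and 33.2 kHz.
Highest-frequency component: 33.2 kHz.
Nyquist rate = 2 × 33.2 kHz = 66.4 kHz.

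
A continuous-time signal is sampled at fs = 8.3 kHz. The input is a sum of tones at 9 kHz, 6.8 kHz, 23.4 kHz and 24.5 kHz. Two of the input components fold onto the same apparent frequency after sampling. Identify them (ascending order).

6.8 kHz, 23.4 kHz

fs/2 = 4.15 kHz.
9 kHz mod fs = 0.7 kHz.
0.7 kHz ≤ fs/2 = 4.15 kHz, appears at 0.7 kHz.
6.8 kHz > fs/2 = 4.15 kHz, folds to fs − 6.8 kHz = 1.5 kHz.
23.4 kHz mod fs = 6.8 kHz.
6.8 kHz > fs/2 = 4.15 kHz, folds to fs − 6.8 kHz = 1.5 kHz.
24.5 kHz mod fs = 7.9 kHz.
7.9 kHz > fs/2 = 4.15 kHz, folds to fs − 7.9 kHz = 0.4 kHz.
6.8 kHz and 23.4 kHz both map to 1.5 kHz.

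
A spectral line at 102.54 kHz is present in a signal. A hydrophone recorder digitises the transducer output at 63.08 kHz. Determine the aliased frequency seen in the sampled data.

102.54 kHz mod fs = 39.46 kHz.
39.46 kHz > fs/2 = 31.54 kHz, folds to fs − 39.46 kHz = 23.62 kHz.

23.62 kHz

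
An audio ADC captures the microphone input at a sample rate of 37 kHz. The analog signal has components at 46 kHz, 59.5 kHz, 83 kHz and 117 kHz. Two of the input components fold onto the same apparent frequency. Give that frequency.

9 kHz

fs/2 = 18.5 kHz.
46 kHz mod fs = 9 kHz.
9 kHz ≤ fs/2 = 18.5 kHz, appears at 9 kHz.
59.5 kHz mod fs = 22.5 kHz.
22.5 kHz > fs/2 = 18.5 kHz, folds to fs − 22.5 kHz = 14.5 kHz.
83 kHz mod fs = 9 kHz.
9 kHz ≤ fs/2 = 18.5 kHz, appears at 9 kHz.
117 kHz mod fs = 6 kHz.
6 kHz ≤ fs/2 = 18.5 kHz, appears at 6 kHz.
46 kHz and 83 kHz both map to 9 kHz.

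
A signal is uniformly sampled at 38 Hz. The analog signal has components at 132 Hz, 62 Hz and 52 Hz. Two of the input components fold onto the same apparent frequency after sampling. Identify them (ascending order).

fs/2 = 19 Hz.
132 Hz mod fs = 18 Hz.
18 Hz ≤ fs/2 = 19 Hz, appears at 18 Hz.
62 Hz mod fs = 24 Hz.
24 Hz > fs/2 = 19 Hz, folds to fs − 24 Hz = 14 Hz.
52 Hz mod fs = 14 Hz.
14 Hz ≤ fs/2 = 19 Hz, appears at 14 Hz.
52 Hz and 62 Hz both map to 14 Hz.

52 Hz, 62 Hz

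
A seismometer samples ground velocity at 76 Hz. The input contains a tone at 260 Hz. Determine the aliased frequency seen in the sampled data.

260 Hz mod fs = 32 Hz.
32 Hz ≤ fs/2 = 38 Hz, appears at 32 Hz.

32 Hz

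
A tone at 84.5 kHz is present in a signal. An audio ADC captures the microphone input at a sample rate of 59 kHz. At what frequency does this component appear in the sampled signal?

84.5 kHz mod fs = 25.5 kHz.
25.5 kHz ≤ fs/2 = 29.5 kHz, appears at 25.5 kHz.

25.5 kHz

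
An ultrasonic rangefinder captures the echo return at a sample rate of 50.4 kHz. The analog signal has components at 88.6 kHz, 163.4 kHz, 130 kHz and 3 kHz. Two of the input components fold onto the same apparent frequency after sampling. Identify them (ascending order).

fs/2 = 25.2 kHz.
88.6 kHz mod fs = 38.2 kHz.
38.2 kHz > fs/2 = 25.2 kHz, folds to fs − 38.2 kHz = 12.2 kHz.
163.4 kHz mod fs = 12.2 kHz.
12.2 kHz ≤ fs/2 = 25.2 kHz, appears at 12.2 kHz.
130 kHz mod fs = 29.2 kHz.
29.2 kHz > fs/2 = 25.2 kHz, folds to fs − 29.2 kHz = 21.2 kHz.
3 kHz ≤ fs/2 = 25.2 kHz, passes unchanged.
88.6 kHz and 163.4 kHz both map to 12.2 kHz.

88.6 kHz, 163.4 kHz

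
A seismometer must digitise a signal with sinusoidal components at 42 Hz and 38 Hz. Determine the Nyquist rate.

Highest-frequency component: 42 Hz.
Nyquist rate = 2 × 42 Hz = 84 Hz.

84 Hz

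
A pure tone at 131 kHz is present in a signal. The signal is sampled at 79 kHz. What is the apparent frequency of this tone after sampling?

131 kHz mod fs = 52 kHz.
52 kHz > fs/2 = 39.5 kHz, folds to fs − 52 kHz = 27 kHz.

27 kHz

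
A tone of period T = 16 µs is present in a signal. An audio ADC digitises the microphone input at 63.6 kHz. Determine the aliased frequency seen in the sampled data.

1.1 kHz

T = 16 µs → f = 1/T = 62.5 kHz.
62.5 kHz > fs/2 = 31.8 kHz, folds to fs − 62.5 kHz = 1.1 kHz.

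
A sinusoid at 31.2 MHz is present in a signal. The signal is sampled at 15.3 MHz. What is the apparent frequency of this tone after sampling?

0.6 MHz

31.2 MHz mod fs = 0.6 MHz.
0.6 MHz ≤ fs/2 = 7.65 MHz, appears at 0.6 MHz.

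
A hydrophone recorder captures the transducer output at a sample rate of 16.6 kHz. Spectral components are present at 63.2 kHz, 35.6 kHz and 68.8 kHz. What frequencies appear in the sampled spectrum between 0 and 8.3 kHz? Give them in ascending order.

fs/2 = 8.3 kHz.
63.2 kHz mod fs = 13.4 kHz.
13.4 kHz > fs/2 = 8.3 kHz, folds to fs − 13.4 kHz = 3.2 kHz.
35.6 kHz mod fs = 2.4 kHz.
2.4 kHz ≤ fs/2 = 8.3 kHz, appears at 2.4 kHz.
68.8 kHz mod fs = 2.4 kHz.
2.4 kHz ≤ fs/2 = 8.3 kHz, appears at 2.4 kHz.
Distinct values: {2.4 kHz, 3.2 kHz}.

2.4 kHz, 3.2 kHz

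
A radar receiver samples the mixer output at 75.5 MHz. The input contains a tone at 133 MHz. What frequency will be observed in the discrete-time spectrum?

18 MHz

133 MHz mod fs = 57.5 MHz.
57.5 MHz > fs/2 = 37.75 MHz, folds to fs − 57.5 MHz = 18 MHz.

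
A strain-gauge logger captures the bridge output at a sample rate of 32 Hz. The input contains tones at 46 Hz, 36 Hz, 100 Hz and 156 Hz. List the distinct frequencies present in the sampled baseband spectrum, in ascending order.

fs/2 = 16 Hz.
46 Hz mod fs = 14 Hz.
14 Hz ≤ fs/2 = 16 Hz, appears at 14 Hz.
36 Hz mod fs = 4 Hz.
4 Hz ≤ fs/2 = 16 Hz, appears at 4 Hz.
100 Hz mod fs = 4 Hz.
4 Hz ≤ fs/2 = 16 Hz, appears at 4 Hz.
156 Hz mod fs = 28 Hz.
28 Hz > fs/2 = 16 Hz, folds to fs − 28 Hz = 4 Hz.
Distinct values: {4 Hz, 14 Hz}.

4 Hz, 14 Hz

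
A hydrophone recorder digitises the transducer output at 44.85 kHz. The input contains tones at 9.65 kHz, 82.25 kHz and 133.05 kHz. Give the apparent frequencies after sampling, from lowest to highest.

fs/2 = 22.425 kHz.
9.65 kHz ≤ fs/2 = 22.425 kHz, passes unchanged.
82.25 kHz mod fs = 37.4 kHz.
37.4 kHz > fs/2 = 22.425 kHz, folds to fs − 37.4 kHz = 7.45 kHz.
133.05 kHz mod fs = 43.35 kHz.
43.35 kHz > fs/2 = 22.425 kHz, folds to fs − 43.35 kHz = 1.5 kHz.
Distinct values: {1.5 kHz, 7.45 kHz, 9.65 kHz}.

1.5 kHz, 7.45 kHz, 9.65 kHz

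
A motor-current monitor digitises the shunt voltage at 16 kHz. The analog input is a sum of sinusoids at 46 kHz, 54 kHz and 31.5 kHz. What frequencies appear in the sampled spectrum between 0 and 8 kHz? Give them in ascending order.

fs/2 = 8 kHz.
46 kHz mod fs = 14 kHz.
14 kHz > fs/2 = 8 kHz, folds to fs − 14 kHz = 2 kHz.
54 kHz mod fs = 6 kHz.
6 kHz ≤ fs/2 = 8 kHz, appears at 6 kHz.
31.5 kHz mod fs = 15.5 kHz.
15.5 kHz > fs/2 = 8 kHz, folds to fs − 15.5 kHz = 0.5 kHz.
Distinct values: {0.5 kHz, 2 kHz, 6 kHz}.

0.5 kHz, 2 kHz, 6 kHz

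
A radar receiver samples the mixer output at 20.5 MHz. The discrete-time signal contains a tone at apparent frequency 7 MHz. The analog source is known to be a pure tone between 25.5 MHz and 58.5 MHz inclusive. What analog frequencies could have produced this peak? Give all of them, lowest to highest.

27.5 MHz, 34 MHz, 48 MHz, 54.5 MHz

Frequencies that alias to 7 MHz are k·fs ± 7 MHz for integer k ≥ 0.
k=0: 7 MHz.
k=1: 13.5 MHz, 27.5 MHz.
k=2: 34 MHz, 48 MHz.
k=3: 54.5 MHz, 68.5 MHz.
k=4: 75 MHz, 89 MHz.
Within [25.5 MHz, 58.5 MHz]: 27.5 MHz, 34 MHz, 48 MHz, 54.5 MHz.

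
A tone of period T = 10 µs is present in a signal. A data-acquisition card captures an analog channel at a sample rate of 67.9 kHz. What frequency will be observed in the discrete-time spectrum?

T = 10 µs → f = 1/T = 100 kHz.
100 kHz mod fs = 32.1 kHz.
32.1 kHz ≤ fs/2 = 33.95 kHz, appears at 32.1 kHz.

32.1 kHz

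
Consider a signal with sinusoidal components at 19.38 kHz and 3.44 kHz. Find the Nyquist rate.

Highest-frequency component: 19.38 kHz.
Nyquist rate = 2 × 19.38 kHz = 38.76 kHz.

38.76 kHz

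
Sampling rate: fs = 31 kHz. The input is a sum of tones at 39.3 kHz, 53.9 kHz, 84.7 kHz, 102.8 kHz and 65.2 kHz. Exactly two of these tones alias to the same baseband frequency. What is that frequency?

8.3 kHz

fs/2 = 15.5 kHz.
39.3 kHz mod fs = 8.3 kHz.
8.3 kHz ≤ fs/2 = 15.5 kHz, appears at 8.3 kHz.
53.9 kHz mod fs = 22.9 kHz.
22.9 kHz > fs/2 = 15.5 kHz, folds to fs − 22.9 kHz = 8.1 kHz.
84.7 kHz mod fs = 22.7 kHz.
22.7 kHz > fs/2 = 15.5 kHz, folds to fs − 22.7 kHz = 8.3 kHz.
102.8 kHz mod fs = 9.8 kHz.
9.8 kHz ≤ fs/2 = 15.5 kHz, appears at 9.8 kHz.
65.2 kHz mod fs = 3.2 kHz.
3.2 kHz ≤ fs/2 = 15.5 kHz, appears at 3.2 kHz.
39.3 kHz and 84.7 kHz both map to 8.3 kHz.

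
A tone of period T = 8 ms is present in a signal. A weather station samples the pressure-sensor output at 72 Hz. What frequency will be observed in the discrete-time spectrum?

T = 8 ms → f = 1/T = 125 Hz.
125 Hz mod fs = 53 Hz.
53 Hz > fs/2 = 36 Hz, folds to fs − 53 Hz = 19 Hz.

19 Hz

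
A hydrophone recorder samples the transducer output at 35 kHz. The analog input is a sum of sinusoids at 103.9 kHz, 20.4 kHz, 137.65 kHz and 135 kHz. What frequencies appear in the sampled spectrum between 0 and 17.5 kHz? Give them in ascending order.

1.1 kHz, 2.35 kHz, 5 kHz, 14.6 kHz

fs/2 = 17.5 kHz.
103.9 kHz mod fs = 33.9 kHz.
33.9 kHz > fs/2 = 17.5 kHz, folds to fs − 33.9 kHz = 1.1 kHz.
20.4 kHz > fs/2 = 17.5 kHz, folds to fs − 20.4 kHz = 14.6 kHz.
137.65 kHz mod fs = 32.65 kHz.
32.65 kHz > fs/2 = 17.5 kHz, folds to fs − 32.65 kHz = 2.35 kHz.
135 kHz mod fs = 30 kHz.
30 kHz > fs/2 = 17.5 kHz, folds to fs − 30 kHz = 5 kHz.
Distinct values: {1.1 kHz, 2.35 kHz, 5 kHz, 14.6 kHz}.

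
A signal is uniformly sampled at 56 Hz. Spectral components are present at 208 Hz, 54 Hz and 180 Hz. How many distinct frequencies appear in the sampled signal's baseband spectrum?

fs/2 = 28 Hz.
208 Hz mod fs = 40 Hz.
40 Hz > fs/2 = 28 Hz, folds to fs − 40 Hz = 16 Hz.
54 Hz > fs/2 = 28 Hz, folds to fs − 54 Hz = 2 Hz.
180 Hz mod fs = 12 Hz.
12 Hz ≤ fs/2 = 28 Hz, appears at 12 Hz.
Distinct values: {2 Hz, 12 Hz, 16 Hz} → 3.

3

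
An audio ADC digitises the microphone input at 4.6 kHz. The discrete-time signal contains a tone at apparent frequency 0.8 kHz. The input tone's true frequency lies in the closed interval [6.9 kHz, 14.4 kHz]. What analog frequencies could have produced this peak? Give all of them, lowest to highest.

8.4 kHz, 10 kHz, 13 kHz

Frequencies that alias to 0.8 kHz are k·fs ± 0.8 kHz for integer k ≥ 0.
k=0: 0.8 kHz.
k=1: 3.8 kHz, 5.4 kHz.
k=2: 8.4 kHz, 10 kHz.
k=3: 13 kHz, 14.6 kHz.
k=4: 17.6 kHz, 19.2 kHz.
Within [6.9 kHz, 14.4 kHz]: 8.4 kHz, 10 kHz, 13 kHz.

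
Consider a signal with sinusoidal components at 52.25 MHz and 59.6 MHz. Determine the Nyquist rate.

Highest-frequency component: 59.6 MHz.
Nyquist rate = 2 × 59.6 MHz = 119.2 MHz.

119.2 MHz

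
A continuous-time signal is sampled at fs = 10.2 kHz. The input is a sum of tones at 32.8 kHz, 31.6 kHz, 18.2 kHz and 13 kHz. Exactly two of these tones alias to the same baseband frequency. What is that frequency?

2.2 kHz

fs/2 = 5.1 kHz.
32.8 kHz mod fs = 2.2 kHz.
2.2 kHz ≤ fs/2 = 5.1 kHz, appears at 2.2 kHz.
31.6 kHz mod fs = 1 kHz.
1 kHz ≤ fs/2 = 5.1 kHz, appears at 1 kHz.
18.2 kHz mod fs = 8 kHz.
8 kHz > fs/2 = 5.1 kHz, folds to fs − 8 kHz = 2.2 kHz.
13 kHz mod fs = 2.8 kHz.
2.8 kHz ≤ fs/2 = 5.1 kHz, appears at 2.8 kHz.
18.2 kHz and 32.8 kHz both map to 2.2 kHz.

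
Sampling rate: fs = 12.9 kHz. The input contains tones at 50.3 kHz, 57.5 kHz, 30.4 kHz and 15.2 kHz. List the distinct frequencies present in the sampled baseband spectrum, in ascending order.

1.3 kHz, 2.3 kHz, 4.6 kHz, 5.9 kHz

fs/2 = 6.45 kHz.
50.3 kHz mod fs = 11.6 kHz.
11.6 kHz > fs/2 = 6.45 kHz, folds to fs − 11.6 kHz = 1.3 kHz.
57.5 kHz mod fs = 5.9 kHz.
5.9 kHz ≤ fs/2 = 6.45 kHz, appears at 5.9 kHz.
30.4 kHz mod fs = 4.6 kHz.
4.6 kHz ≤ fs/2 = 6.45 kHz, appears at 4.6 kHz.
15.2 kHz mod fs = 2.3 kHz.
2.3 kHz ≤ fs/2 = 6.45 kHz, appears at 2.3 kHz.
Distinct values: {1.3 kHz, 2.3 kHz, 4.6 kHz, 5.9 kHz}.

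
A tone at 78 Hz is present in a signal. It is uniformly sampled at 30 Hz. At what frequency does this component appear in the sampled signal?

78 Hz mod fs = 18 Hz.
18 Hz > fs/2 = 15 Hz, folds to fs − 18 Hz = 12 Hz.

12 Hz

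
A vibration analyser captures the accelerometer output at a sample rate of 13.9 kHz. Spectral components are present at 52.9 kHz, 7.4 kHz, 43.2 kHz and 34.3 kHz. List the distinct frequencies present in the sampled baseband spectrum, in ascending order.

fs/2 = 6.95 kHz.
52.9 kHz mod fs = 11.2 kHz.
11.2 kHz > fs/2 = 6.95 kHz, folds to fs − 11.2 kHz = 2.7 kHz.
7.4 kHz > fs/2 = 6.95 kHz, folds to fs − 7.4 kHz = 6.5 kHz.
43.2 kHz mod fs = 1.5 kHz.
1.5 kHz ≤ fs/2 = 6.95 kHz, appears at 1.5 kHz.
34.3 kHz mod fs = 6.5 kHz.
6.5 kHz ≤ fs/2 = 6.95 kHz, appears at 6.5 kHz.
Distinct values: {1.5 kHz, 2.7 kHz, 6.5 kHz}.

1.5 kHz, 2.7 kHz, 6.5 kHz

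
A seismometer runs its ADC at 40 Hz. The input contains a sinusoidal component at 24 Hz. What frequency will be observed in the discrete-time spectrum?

16 Hz

24 Hz > fs/2 = 20 Hz, folds to fs − 24 Hz = 16 Hz.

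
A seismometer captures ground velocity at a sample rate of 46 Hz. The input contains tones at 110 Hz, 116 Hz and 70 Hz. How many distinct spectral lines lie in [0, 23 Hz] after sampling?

fs/2 = 23 Hz.
110 Hz mod fs = 18 Hz.
18 Hz ≤ fs/2 = 23 Hz, appears at 18 Hz.
116 Hz mod fs = 24 Hz.
24 Hz > fs/2 = 23 Hz, folds to fs − 24 Hz = 22 Hz.
70 Hz mod fs = 24 Hz.
24 Hz > fs/2 = 23 Hz, folds to fs − 24 Hz = 22 Hz.
Distinct values: {18 Hz, 22 Hz} → 2.

2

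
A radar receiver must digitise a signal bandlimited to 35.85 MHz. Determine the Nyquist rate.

71.7 MHz

Nyquist rate = 2 × 35.85 MHz = 71.7 MHz.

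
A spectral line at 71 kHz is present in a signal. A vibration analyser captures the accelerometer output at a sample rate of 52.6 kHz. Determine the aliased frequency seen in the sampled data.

18.4 kHz

71 kHz mod fs = 18.4 kHz.
18.4 kHz ≤ fs/2 = 26.3 kHz, appears at 18.4 kHz.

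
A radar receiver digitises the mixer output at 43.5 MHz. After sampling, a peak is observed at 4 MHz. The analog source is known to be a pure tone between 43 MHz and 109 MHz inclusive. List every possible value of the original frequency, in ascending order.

Frequencies that alias to 4 MHz are k·fs ± 4 MHz for integer k ≥ 0.
k=0: 4 MHz.
k=1: 39.5 MHz, 47.5 MHz.
k=2: 83 MHz, 91 MHz.
k=3: 126.5 MHz, 134.5 MHz.
Within [43 MHz, 109 MHz]: 47.5 MHz, 83 MHz, 91 MHz.

47.5 MHz, 83 MHz, 91 MHz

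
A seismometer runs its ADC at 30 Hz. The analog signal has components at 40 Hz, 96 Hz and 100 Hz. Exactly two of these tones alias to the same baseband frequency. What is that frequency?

10 Hz

fs/2 = 15 Hz.
40 Hz mod fs = 10 Hz.
10 Hz ≤ fs/2 = 15 Hz, appears at 10 Hz.
96 Hz mod fs = 6 Hz.
6 Hz ≤ fs/2 = 15 Hz, appears at 6 Hz.
100 Hz mod fs = 10 Hz.
10 Hz ≤ fs/2 = 15 Hz, appears at 10 Hz.
40 Hz and 100 Hz both map to 10 Hz.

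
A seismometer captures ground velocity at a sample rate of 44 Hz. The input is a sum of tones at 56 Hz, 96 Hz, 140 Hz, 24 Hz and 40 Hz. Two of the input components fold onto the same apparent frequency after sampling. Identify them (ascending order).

96 Hz, 140 Hz

fs/2 = 22 Hz.
56 Hz mod fs = 12 Hz.
12 Hz ≤ fs/2 = 22 Hz, appears at 12 Hz.
96 Hz mod fs = 8 Hz.
8 Hz ≤ fs/2 = 22 Hz, appears at 8 Hz.
140 Hz mod fs = 8 Hz.
8 Hz ≤ fs/2 = 22 Hz, appears at 8 Hz.
24 Hz > fs/2 = 22 Hz, folds to fs − 24 Hz = 20 Hz.
40 Hz > fs/2 = 22 Hz, folds to fs − 40 Hz = 4 Hz.
96 Hz and 140 Hz both map to 8 Hz.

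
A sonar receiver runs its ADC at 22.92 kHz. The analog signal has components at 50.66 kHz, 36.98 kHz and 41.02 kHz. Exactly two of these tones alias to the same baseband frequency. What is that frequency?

4.82 kHz

fs/2 = 11.46 kHz.
50.66 kHz mod fs = 4.82 kHz.
4.82 kHz ≤ fs/2 = 11.46 kHz, appears at 4.82 kHz.
36.98 kHz mod fs = 14.06 kHz.
14.06 kHz > fs/2 = 11.46 kHz, folds to fs − 14.06 kHz = 8.86 kHz.
41.02 kHz mod fs = 18.1 kHz.
18.1 kHz > fs/2 = 11.46 kHz, folds to fs − 18.1 kHz = 4.82 kHz.
41.02 kHz and 50.66 kHz both map to 4.82 kHz.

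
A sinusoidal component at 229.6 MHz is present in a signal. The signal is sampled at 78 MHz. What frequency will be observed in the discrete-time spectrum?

229.6 MHz mod fs = 73.6 MHz.
73.6 MHz > fs/2 = 39 MHz, folds to fs − 73.6 MHz = 4.4 MHz.

4.4 MHz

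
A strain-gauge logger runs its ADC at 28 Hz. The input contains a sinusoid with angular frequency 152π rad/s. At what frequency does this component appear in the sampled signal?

8 Hz

ω = 152π rad/s → f = ω/(2π) = 76 Hz.
76 Hz mod fs = 20 Hz.
20 Hz > fs/2 = 14 Hz, folds to fs − 20 Hz = 8 Hz.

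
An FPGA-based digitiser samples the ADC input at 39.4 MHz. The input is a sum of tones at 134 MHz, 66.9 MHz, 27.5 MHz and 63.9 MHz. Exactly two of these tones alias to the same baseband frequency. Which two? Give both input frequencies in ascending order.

27.5 MHz, 66.9 MHz

fs/2 = 19.7 MHz.
134 MHz mod fs = 15.8 MHz.
15.8 MHz ≤ fs/2 = 19.7 MHz, appears at 15.8 MHz.
66.9 MHz mod fs = 27.5 MHz.
27.5 MHz > fs/2 = 19.7 MHz, folds to fs − 27.5 MHz = 11.9 MHz.
27.5 MHz > fs/2 = 19.7 MHz, folds to fs − 27.5 MHz = 11.9 MHz.
63.9 MHz mod fs = 24.5 MHz.
24.5 MHz > fs/2 = 19.7 MHz, folds to fs − 24.5 MHz = 14.9 MHz.
27.5 MHz and 66.9 MHz both map to 11.9 MHz.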